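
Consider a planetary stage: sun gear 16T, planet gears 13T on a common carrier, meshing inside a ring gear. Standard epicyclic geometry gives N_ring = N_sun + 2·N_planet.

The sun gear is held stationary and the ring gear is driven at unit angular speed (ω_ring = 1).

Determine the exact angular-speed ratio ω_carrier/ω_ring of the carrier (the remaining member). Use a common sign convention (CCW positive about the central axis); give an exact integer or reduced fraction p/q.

21/29

N_ring = 16 + 2·13 = 42
16(ω_s−ω_c) = −42(ω_r−ω_c),  ω_s=0, ω_r=1
16(0−ω_c) = −42(1−ω_c)  ⇒  58ω_c = 42  ⇒  ω_c = 21/29
ω_c/ω_r = 21/29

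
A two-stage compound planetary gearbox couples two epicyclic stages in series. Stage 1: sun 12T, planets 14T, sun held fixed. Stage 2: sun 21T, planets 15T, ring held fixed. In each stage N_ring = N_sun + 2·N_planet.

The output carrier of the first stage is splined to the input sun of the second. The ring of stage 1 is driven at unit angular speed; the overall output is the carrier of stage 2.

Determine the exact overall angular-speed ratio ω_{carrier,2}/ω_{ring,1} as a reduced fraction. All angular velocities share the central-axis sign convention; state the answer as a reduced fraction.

Stage 1: N_ring = 12 + 2·14 = 40
Stage 1: 12(ω_s−ω_c) = −40(ω_r−ω_c),  ω_s=0, ω_r=1
Stage 1: 12(0−ω_c) = −40(1−ω_c)  ⇒  52ω_c = 40  ⇒  ω_c = 10/13
  ⇒ ω_c¹/ω_r¹ = 10/13
Stage 2: N_ring = 21 + 2·15 = 51
Stage 2: 21(ω_s−ω_c) = −51(ω_r−ω_c),  ω_r=0, ω_s=1
Stage 2: 21(1−ω_c) = −51(0−ω_c)  ⇒  72ω_c = 21  ⇒  ω_c = 7/24
  ⇒ ω_c²/ω_s² = 7/24
Coupling ω_s² = ω_c¹ ⇒ overall = 10/13 × 7/24 = 35/156

35/156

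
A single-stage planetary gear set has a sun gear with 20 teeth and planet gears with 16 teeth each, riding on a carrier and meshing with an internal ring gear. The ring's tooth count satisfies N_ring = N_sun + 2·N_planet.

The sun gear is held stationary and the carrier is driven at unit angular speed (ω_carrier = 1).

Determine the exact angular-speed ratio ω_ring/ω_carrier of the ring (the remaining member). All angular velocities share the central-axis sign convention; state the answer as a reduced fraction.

N_ring = 20 + 2·16 = 52
20(ω_s−ω_c) = −52(ω_r−ω_c),  ω_s=0, ω_c=1
ω_r = 1 − (20/52)(0−1) = 18/13
ω_r/ω_c = 18/13

18/13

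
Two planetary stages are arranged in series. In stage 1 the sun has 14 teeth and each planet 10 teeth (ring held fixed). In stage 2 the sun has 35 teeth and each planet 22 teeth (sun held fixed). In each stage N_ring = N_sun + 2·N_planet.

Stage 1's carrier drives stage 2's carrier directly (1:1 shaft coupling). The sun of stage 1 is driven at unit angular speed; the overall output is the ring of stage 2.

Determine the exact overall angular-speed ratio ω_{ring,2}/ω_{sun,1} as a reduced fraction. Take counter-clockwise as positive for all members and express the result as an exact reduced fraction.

Stage 1: N_ring = 14 + 2·10 = 34
Stage 1: 14(ω_s−ω_c) = −34(ω_r−ω_c),  ω_r=0, ω_s=1
Stage 1: 14(1−ω_c) = −34(0−ω_c)  ⇒  48ω_c = 14  ⇒  ω_c = 7/24
  ⇒ ω_c¹/ω_s¹ = 7/24
Stage 2: N_ring = 35 + 2·22 = 79
Stage 2: 35(ω_s−ω_c) = −79(ω_r−ω_c),  ω_s=0, ω_c=1
Stage 2: ω_r = 1 − (35/79)(0−1) = 114/79
  ⇒ ω_r²/ω_c² = 114/79
Coupling ω_c² = ω_c¹ ⇒ overall = 7/24 × 114/79 = 133/316

133/316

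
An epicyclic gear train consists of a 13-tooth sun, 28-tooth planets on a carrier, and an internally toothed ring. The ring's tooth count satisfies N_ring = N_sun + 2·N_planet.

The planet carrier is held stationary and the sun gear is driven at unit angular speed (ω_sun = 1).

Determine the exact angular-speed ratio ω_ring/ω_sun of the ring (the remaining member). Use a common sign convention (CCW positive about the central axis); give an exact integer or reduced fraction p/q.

N_ring = 13 + 2·28 = 69
13(ω_s−ω_c) = −69(ω_r−ω_c),  ω_c=0, ω_s=1
ω_r = 0 − (13/69)(1−0) = -13/69
ω_r/ω_s = -13/69

-13/69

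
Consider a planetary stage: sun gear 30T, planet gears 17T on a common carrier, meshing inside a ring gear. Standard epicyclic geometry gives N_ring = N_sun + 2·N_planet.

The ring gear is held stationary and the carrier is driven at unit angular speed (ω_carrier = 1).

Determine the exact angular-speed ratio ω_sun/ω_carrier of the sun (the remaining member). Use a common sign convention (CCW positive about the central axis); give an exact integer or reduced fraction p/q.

N_ring = 30 + 2·17 = 64
30(ω_s−ω_c) = −64(ω_r−ω_c),  ω_r=0, ω_c=1
ω_s = 1 − (64/30)(0−1) = 47/15
ω_s/ω_c = 47/15

47/15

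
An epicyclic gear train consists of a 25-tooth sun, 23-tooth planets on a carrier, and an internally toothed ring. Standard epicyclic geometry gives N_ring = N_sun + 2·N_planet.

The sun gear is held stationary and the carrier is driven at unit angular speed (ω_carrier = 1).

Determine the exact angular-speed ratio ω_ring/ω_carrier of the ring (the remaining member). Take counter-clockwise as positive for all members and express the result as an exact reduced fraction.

96/71

N_ring = 25 + 2·23 = 71
25(ω_s−ω_c) = −71(ω_r−ω_c),  ω_s=0, ω_c=1
ω_r = 1 − (25/71)(0−1) = 96/71
ω_r/ω_c = 96/71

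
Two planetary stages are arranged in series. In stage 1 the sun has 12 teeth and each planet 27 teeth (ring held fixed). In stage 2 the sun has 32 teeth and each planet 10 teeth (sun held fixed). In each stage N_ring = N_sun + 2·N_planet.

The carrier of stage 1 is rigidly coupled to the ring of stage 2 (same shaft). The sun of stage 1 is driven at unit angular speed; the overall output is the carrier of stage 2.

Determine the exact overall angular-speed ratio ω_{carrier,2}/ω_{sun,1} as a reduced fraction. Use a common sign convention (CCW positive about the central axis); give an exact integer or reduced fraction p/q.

Stage 1: N_ring = 12 + 2·27 = 66
Stage 1: 12(ω_s−ω_c) = −66(ω_r−ω_c),  ω_r=0, ω_s=1
Stage 1: 12(1−ω_c) = −66(0−ω_c)  ⇒  78ω_c = 12  ⇒  ω_c = 2/13
  ⇒ ω_c¹/ω_s¹ = 2/13
Stage 2: N_ring = 32 + 2·10 = 52
Stage 2: 32(ω_s−ω_c) = −52(ω_r−ω_c),  ω_s=0, ω_r=1
Stage 2: 32(0−ω_c) = −52(1−ω_c)  ⇒  84ω_c = 52  ⇒  ω_c = 13/21
  ⇒ ω_c²/ω_r² = 13/21
Coupling ω_r² = ω_c¹ ⇒ overall = 2/13 × 13/21 = 2/21

2/21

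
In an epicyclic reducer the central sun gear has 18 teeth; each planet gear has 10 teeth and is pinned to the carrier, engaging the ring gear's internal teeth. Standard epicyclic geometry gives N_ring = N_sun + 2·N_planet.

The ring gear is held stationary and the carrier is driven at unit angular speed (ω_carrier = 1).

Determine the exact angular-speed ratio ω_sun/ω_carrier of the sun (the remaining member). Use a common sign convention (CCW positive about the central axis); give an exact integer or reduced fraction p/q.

N_ring = 18 + 2·10 = 38
18(ω_s−ω_c) = −38(ω_r−ω_c),  ω_r=0, ω_c=1
ω_s = 1 − (38/18)(0−1) = 28/9
ω_s/ω_c = 28/9

28/9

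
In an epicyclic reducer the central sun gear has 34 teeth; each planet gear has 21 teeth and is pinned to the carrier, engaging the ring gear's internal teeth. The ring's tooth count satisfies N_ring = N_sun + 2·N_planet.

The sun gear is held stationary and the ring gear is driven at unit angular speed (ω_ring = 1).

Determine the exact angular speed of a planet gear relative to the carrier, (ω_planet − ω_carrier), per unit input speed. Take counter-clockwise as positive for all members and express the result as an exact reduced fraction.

N_ring = 34 + 2·21 = 76
34(ω_s−ω_c) = −76(ω_r−ω_c),  ω_s=0, ω_r=1
34(0−ω_c) = −76(1−ω_c)  ⇒  110ω_c = 76  ⇒  ω_c = 38/55
sun–planet: 34·(0−38/55) = −21·(ω_p−ω_c)  ⇒  ω_p−ω_c = −(34/21)·(-38/55) = 1292/1155

1292/1155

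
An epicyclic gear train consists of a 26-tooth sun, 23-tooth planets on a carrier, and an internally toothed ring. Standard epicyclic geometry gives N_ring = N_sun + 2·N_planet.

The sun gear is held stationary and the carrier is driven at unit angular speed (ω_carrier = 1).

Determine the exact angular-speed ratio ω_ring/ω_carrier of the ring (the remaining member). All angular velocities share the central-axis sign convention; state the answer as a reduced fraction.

49/36

N_ring = 26 + 2·23 = 72
26(ω_s−ω_c) = −72(ω_r−ω_c),  ω_s=0, ω_c=1
ω_r = 1 − (26/72)(0−1) = 49/36
ω_r/ω_c = 49/36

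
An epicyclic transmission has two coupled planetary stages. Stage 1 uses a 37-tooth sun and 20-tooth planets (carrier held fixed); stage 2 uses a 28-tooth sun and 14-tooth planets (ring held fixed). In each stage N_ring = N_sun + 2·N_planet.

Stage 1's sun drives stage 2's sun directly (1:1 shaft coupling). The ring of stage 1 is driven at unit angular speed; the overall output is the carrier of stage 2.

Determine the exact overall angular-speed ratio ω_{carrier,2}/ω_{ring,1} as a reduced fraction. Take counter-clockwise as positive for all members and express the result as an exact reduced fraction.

-77/111

Stage 1: N_ring = 37 + 2·20 = 77
Stage 1: 37(ω_s−ω_c) = −77(ω_r−ω_c),  ω_c=0, ω_r=1
Stage 1: ω_s = 0 − (77/37)(1−0) = -77/37
  ⇒ ω_s¹/ω_r¹ = -77/37
Stage 2: N_ring = 28 + 2·14 = 56
Stage 2: 28(ω_s−ω_c) = −56(ω_r−ω_c),  ω_r=0, ω_s=1
Stage 2: 28(1−ω_c) = −56(0−ω_c)  ⇒  84ω_c = 28  ⇒  ω_c = 1/3
  ⇒ ω_c²/ω_s² = 1/3
Coupling ω_s² = ω_s¹ ⇒ overall = -77/37 × 1/3 = -77/111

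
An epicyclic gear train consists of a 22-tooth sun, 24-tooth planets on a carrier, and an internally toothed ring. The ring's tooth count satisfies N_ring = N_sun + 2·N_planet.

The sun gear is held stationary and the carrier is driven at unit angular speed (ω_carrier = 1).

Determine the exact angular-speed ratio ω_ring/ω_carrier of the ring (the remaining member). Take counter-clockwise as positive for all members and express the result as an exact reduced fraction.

N_ring = 22 + 2·24 = 70
22(ω_s−ω_c) = −70(ω_r−ω_c),  ω_s=0, ω_c=1
ω_r = 1 − (22/70)(0−1) = 46/35
ω_r/ω_c = 46/35

46/35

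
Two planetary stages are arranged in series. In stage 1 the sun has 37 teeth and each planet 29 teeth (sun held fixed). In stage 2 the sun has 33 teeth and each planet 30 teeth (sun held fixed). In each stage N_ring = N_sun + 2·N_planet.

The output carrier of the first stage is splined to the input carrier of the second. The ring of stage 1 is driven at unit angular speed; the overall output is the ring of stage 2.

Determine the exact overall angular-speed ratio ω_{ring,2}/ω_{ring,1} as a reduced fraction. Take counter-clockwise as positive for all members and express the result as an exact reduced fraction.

Stage 1: N_ring = 37 + 2·29 = 95
Stage 1: 37(ω_s−ω_c) = −95(ω_r−ω_c),  ω_s=0, ω_r=1
Stage 1: 37(0−ω_c) = −95(1−ω_c)  ⇒  132ω_c = 95  ⇒  ω_c = 95/132
  ⇒ ω_c¹/ω_r¹ = 95/132
Stage 2: N_ring = 33 + 2·30 = 93
Stage 2: 33(ω_s−ω_c) = −93(ω_r−ω_c),  ω_s=0, ω_c=1
Stage 2: ω_r = 1 − (33/93)(0−1) = 42/31
  ⇒ ω_r²/ω_c² = 42/31
Coupling ω_c² = ω_c¹ ⇒ overall = 95/132 × 42/31 = 665/682

665/682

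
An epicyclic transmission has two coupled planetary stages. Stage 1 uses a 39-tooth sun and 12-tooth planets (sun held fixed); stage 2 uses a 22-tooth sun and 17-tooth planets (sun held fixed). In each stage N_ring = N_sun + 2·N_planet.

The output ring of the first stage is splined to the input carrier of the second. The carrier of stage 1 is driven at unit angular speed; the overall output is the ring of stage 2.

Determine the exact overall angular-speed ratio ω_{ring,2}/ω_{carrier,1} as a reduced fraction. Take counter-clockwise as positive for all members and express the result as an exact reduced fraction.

Stage 1: N_ring = 39 + 2·12 = 63
Stage 1: 39(ω_s−ω_c) = −63(ω_r−ω_c),  ω_s=0, ω_c=1
Stage 1: ω_r = 1 − (39/63)(0−1) = 34/21
  ⇒ ω_r¹/ω_c¹ = 34/21
Stage 2: N_ring = 22 + 2·17 = 56
Stage 2: 22(ω_s−ω_c) = −56(ω_r−ω_c),  ω_s=0, ω_c=1
Stage 2: ω_r = 1 − (22/56)(0−1) = 39/28
  ⇒ ω_r²/ω_c² = 39/28
Coupling ω_c² = ω_r¹ ⇒ overall = 34/21 × 39/28 = 221/98

221/98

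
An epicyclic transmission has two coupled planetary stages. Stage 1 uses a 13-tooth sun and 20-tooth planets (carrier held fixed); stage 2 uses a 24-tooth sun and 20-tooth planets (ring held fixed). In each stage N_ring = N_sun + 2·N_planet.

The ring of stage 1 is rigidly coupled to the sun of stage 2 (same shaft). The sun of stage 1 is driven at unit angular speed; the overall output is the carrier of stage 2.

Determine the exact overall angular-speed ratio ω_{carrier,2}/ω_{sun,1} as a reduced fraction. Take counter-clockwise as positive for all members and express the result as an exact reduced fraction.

Stage 1: N_ring = 13 + 2·20 = 53
Stage 1: 13(ω_s−ω_c) = −53(ω_r−ω_c),  ω_c=0, ω_s=1
Stage 1: ω_r = 0 − (13/53)(1−0) = -13/53
  ⇒ ω_r¹/ω_s¹ = -13/53
Stage 2: N_ring = 24 + 2·20 = 64
Stage 2: 24(ω_s−ω_c) = −64(ω_r−ω_c),  ω_r=0, ω_s=1
Stage 2: 24(1−ω_c) = −64(0−ω_c)  ⇒  88ω_c = 24  ⇒  ω_c = 3/11
  ⇒ ω_c²/ω_s² = 3/11
Coupling ω_s² = ω_r¹ ⇒ overall = -13/53 × 3/11 = -39/583

-39/583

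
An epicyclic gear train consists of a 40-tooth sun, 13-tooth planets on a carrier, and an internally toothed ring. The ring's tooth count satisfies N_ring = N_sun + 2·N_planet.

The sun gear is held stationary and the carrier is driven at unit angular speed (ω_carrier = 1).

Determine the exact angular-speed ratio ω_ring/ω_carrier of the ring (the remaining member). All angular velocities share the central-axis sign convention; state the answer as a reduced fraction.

53/33

N_ring = 40 + 2·13 = 66
40(ω_s−ω_c) = −66(ω_r−ω_c),  ω_s=0, ω_c=1
ω_r = 1 − (40/66)(0−1) = 53/33
ω_r/ω_c = 53/33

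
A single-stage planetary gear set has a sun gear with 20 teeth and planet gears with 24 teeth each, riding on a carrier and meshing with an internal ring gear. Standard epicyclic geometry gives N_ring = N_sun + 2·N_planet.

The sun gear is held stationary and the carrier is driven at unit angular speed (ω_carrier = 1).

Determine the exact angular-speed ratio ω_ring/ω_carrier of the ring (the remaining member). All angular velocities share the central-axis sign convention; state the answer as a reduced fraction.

22/17

N_ring = 20 + 2·24 = 68
20(ω_s−ω_c) = −68(ω_r−ω_c),  ω_s=0, ω_c=1
ω_r = 1 − (20/68)(0−1) = 22/17
ω_r/ω_c = 22/17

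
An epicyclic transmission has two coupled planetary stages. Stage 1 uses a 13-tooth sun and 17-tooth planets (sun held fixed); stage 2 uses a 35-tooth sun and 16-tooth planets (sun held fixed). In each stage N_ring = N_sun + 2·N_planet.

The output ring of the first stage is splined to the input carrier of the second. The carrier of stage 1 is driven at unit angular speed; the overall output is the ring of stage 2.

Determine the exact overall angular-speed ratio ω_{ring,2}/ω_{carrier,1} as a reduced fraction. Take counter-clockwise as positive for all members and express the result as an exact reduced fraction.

Stage 1: N_ring = 13 + 2·17 = 47
Stage 1: 13(ω_s−ω_c) = −47(ω_r−ω_c),  ω_s=0, ω_c=1
Stage 1: ω_r = 1 − (13/47)(0−1) = 60/47
  ⇒ ω_r¹/ω_c¹ = 60/47
Stage 2: N_ring = 35 + 2·16 = 67
Stage 2: 35(ω_s−ω_c) = −67(ω_r−ω_c),  ω_s=0, ω_c=1
Stage 2: ω_r = 1 − (35/67)(0−1) = 102/67
  ⇒ ω_r²/ω_c² = 102/67
Coupling ω_c² = ω_r¹ ⇒ overall = 60/47 × 102/67 = 6120/3149

6120/3149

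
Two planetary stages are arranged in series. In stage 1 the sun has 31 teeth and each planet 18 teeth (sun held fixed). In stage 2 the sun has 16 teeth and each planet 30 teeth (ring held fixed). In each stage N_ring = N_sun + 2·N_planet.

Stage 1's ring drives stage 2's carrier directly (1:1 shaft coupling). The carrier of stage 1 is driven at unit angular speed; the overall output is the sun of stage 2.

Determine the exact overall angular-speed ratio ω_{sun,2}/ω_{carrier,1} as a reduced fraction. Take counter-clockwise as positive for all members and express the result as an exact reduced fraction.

Stage 1: N_ring = 31 + 2·18 = 67
Stage 1: 31(ω_s−ω_c) = −67(ω_r−ω_c),  ω_s=0, ω_c=1
Stage 1: ω_r = 1 − (31/67)(0−1) = 98/67
  ⇒ ω_r¹/ω_c¹ = 98/67
Stage 2: N_ring = 16 + 2·30 = 76
Stage 2: 16(ω_s−ω_c) = −76(ω_r−ω_c),  ω_r=0, ω_c=1
Stage 2: ω_s = 1 − (76/16)(0−1) = 23/4
  ⇒ ω_s²/ω_c² = 23/4
Coupling ω_c² = ω_r¹ ⇒ overall = 98/67 × 23/4 = 1127/134

1127/134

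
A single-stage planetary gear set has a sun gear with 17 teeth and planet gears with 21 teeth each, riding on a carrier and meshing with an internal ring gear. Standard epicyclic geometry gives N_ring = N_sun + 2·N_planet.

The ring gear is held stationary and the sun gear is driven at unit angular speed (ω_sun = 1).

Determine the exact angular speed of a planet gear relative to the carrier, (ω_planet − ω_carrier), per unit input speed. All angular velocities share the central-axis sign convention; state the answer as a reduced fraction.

N_ring = 17 + 2·21 = 59
17(ω_s−ω_c) = −59(ω_r−ω_c),  ω_r=0, ω_s=1
17(1−ω_c) = −59(0−ω_c)  ⇒  76ω_c = 17  ⇒  ω_c = 17/76
sun–planet: 17·(1−17/76) = −21·(ω_p−ω_c)  ⇒  ω_p−ω_c = −(17/21)·(59/76) = -1003/1596

-1003/1596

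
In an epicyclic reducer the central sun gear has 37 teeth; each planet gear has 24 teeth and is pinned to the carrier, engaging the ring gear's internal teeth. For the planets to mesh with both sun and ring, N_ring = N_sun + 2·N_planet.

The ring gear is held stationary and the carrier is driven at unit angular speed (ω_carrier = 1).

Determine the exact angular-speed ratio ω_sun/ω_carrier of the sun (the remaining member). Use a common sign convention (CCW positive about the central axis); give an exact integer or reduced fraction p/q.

122/37

N_ring = 37 + 2·24 = 85
37(ω_s−ω_c) = −85(ω_r−ω_c),  ω_r=0, ω_c=1
ω_s = 1 − (85/37)(0−1) = 122/37
ω_s/ω_c = 122/37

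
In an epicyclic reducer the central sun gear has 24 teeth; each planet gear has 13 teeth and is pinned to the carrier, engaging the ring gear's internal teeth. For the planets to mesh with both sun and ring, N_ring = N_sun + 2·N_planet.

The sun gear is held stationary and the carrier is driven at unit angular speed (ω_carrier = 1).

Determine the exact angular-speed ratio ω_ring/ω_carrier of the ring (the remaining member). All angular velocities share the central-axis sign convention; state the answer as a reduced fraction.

37/25

N_ring = 24 + 2·13 = 50
24(ω_s−ω_c) = −50(ω_r−ω_c),  ω_s=0, ω_c=1
ω_r = 1 − (24/50)(0−1) = 37/25
ω_r/ω_c = 37/25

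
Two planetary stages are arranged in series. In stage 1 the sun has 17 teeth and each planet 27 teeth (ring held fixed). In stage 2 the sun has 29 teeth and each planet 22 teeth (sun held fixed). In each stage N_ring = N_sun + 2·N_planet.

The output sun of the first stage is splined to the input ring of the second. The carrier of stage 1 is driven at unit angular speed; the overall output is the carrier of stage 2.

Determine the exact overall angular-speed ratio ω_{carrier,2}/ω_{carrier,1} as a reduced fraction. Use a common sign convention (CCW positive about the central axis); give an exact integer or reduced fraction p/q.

3212/867

Stage 1: N_ring = 17 + 2·27 = 71
Stage 1: 17(ω_s−ω_c) = −71(ω_r−ω_c),  ω_r=0, ω_c=1
Stage 1: ω_s = 1 − (71/17)(0−1) = 88/17
  ⇒ ω_s¹/ω_c¹ = 88/17
Stage 2: N_ring = 29 + 2·22 = 73
Stage 2: 29(ω_s−ω_c) = −73(ω_r−ω_c),  ω_s=0, ω_r=1
Stage 2: 29(0−ω_c) = −73(1−ω_c)  ⇒  102ω_c = 73  ⇒  ω_c = 73/102
  ⇒ ω_c²/ω_r² = 73/102
Coupling ω_r² = ω_s¹ ⇒ overall = 88/17 × 73/102 = 3212/867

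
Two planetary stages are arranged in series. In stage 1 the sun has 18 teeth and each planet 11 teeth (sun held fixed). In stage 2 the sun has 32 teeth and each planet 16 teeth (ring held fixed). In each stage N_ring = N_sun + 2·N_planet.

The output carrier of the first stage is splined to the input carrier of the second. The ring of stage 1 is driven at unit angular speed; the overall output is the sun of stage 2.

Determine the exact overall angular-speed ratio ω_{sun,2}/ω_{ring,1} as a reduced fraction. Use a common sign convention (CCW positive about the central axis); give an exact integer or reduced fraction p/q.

60/29

Stage 1: N_ring = 18 + 2·11 = 40
Stage 1: 18(ω_s−ω_c) = −40(ω_r−ω_c),  ω_s=0, ω_r=1
Stage 1: 18(0−ω_c) = −40(1−ω_c)  ⇒  58ω_c = 40  ⇒  ω_c = 20/29
  ⇒ ω_c¹/ω_r¹ = 20/29
Stage 2: N_ring = 32 + 2·16 = 64
Stage 2: 32(ω_s−ω_c) = −64(ω_r−ω_c),  ω_r=0, ω_c=1
Stage 2: ω_s = 1 − (64/32)(0−1) = 3
  ⇒ ω_s²/ω_c² = 3
Coupling ω_c² = ω_c¹ ⇒ overall = 20/29 × 3 = 60/29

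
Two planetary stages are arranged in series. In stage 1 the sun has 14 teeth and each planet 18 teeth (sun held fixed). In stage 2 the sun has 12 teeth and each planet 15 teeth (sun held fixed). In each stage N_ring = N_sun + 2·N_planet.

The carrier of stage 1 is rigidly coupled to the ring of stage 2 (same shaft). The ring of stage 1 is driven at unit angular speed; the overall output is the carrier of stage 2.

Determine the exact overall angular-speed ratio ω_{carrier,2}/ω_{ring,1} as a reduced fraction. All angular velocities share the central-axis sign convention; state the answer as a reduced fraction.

Stage 1: N_ring = 14 + 2·18 = 50
Stage 1: 14(ω_s−ω_c) = −50(ω_r−ω_c),  ω_s=0, ω_r=1
Stage 1: 14(0−ω_c) = −50(1−ω_c)  ⇒  64ω_c = 50  ⇒  ω_c = 25/32
  ⇒ ω_c¹/ω_r¹ = 25/32
Stage 2: N_ring = 12 + 2·15 = 42
Stage 2: 12(ω_s−ω_c) = −42(ω_r−ω_c),  ω_s=0, ω_r=1
Stage 2: 12(0−ω_c) = −42(1−ω_c)  ⇒  54ω_c = 42  ⇒  ω_c = 7/9
  ⇒ ω_c²/ω_r² = 7/9
Coupling ω_r² = ω_c¹ ⇒ overall = 25/32 × 7/9 = 175/288

175/288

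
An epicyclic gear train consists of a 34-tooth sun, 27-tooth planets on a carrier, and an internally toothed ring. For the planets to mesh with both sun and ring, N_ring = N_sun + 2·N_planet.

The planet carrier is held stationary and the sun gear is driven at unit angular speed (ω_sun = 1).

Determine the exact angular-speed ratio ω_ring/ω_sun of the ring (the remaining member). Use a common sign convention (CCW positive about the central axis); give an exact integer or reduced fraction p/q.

N_ring = 34 + 2·27 = 88
34(ω_s−ω_c) = −88(ω_r−ω_c),  ω_c=0, ω_s=1
ω_r = 0 − (34/88)(1−0) = -17/44
ω_r/ω_s = -17/44

-17/44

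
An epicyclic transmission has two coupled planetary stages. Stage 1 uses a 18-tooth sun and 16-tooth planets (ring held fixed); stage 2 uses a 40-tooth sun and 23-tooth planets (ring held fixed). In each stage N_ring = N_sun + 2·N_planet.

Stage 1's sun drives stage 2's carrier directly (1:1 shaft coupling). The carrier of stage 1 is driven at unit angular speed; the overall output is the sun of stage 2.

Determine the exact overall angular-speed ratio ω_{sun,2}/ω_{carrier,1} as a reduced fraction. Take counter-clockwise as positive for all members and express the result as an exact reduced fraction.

119/10

Stage 1: N_ring = 18 + 2·16 = 50
Stage 1: 18(ω_s−ω_c) = −50(ω_r−ω_c),  ω_r=0, ω_c=1
Stage 1: ω_s = 1 − (50/18)(0−1) = 34/9
  ⇒ ω_s¹/ω_c¹ = 34/9
Stage 2: N_ring = 40 + 2·23 = 86
Stage 2: 40(ω_s−ω_c) = −86(ω_r−ω_c),  ω_r=0, ω_c=1
Stage 2: ω_s = 1 − (86/40)(0−1) = 63/20
  ⇒ ω_s²/ω_c² = 63/20
Coupling ω_c² = ω_s¹ ⇒ overall = 34/9 × 63/20 = 119/10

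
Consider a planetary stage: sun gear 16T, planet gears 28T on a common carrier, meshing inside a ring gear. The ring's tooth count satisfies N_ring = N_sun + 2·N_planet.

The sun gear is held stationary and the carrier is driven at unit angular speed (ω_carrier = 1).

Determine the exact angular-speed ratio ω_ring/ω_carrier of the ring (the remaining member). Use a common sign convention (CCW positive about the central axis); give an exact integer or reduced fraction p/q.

11/9

N_ring = 16 + 2·28 = 72
16(ω_s−ω_c) = −72(ω_r−ω_c),  ω_s=0, ω_c=1
ω_r = 1 − (16/72)(0−1) = 11/9
ω_r/ω_c = 11/9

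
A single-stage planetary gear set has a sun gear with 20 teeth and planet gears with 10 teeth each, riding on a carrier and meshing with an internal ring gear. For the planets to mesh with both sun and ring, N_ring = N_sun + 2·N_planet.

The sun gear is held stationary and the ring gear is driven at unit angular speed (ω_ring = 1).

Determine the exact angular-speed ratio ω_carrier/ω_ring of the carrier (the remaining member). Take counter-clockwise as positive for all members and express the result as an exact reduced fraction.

N_ring = 20 + 2·10 = 40
20(ω_s−ω_c) = −40(ω_r−ω_c),  ω_s=0, ω_r=1
20(0−ω_c) = −40(1−ω_c)  ⇒  60ω_c = 40  ⇒  ω_c = 2/3
ω_c/ω_r = 2/3

2/3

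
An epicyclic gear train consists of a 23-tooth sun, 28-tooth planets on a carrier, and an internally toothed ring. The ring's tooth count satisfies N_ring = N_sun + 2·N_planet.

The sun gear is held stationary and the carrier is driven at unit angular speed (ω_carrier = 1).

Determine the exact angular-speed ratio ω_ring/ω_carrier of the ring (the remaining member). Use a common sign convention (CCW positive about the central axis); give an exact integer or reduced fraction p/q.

N_ring = 23 + 2·28 = 79
23(ω_s−ω_c) = −79(ω_r−ω_c),  ω_s=0, ω_c=1
ω_r = 1 − (23/79)(0−1) = 102/79
ω_r/ω_c = 102/79

102/79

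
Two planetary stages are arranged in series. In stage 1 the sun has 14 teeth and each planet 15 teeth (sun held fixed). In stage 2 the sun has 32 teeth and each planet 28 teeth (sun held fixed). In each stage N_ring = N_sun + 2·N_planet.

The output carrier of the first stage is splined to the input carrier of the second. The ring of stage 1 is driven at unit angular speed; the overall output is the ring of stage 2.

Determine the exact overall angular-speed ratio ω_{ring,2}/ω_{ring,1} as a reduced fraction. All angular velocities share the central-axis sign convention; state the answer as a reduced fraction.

30/29

Stage 1: N_ring = 14 + 2·15 = 44
Stage 1: 14(ω_s−ω_c) = −44(ω_r−ω_c),  ω_s=0, ω_r=1
Stage 1: 14(0−ω_c) = −44(1−ω_c)  ⇒  58ω_c = 44  ⇒  ω_c = 22/29
  ⇒ ω_c¹/ω_r¹ = 22/29
Stage 2: N_ring = 32 + 2·28 = 88
Stage 2: 32(ω_s−ω_c) = −88(ω_r−ω_c),  ω_s=0, ω_c=1
Stage 2: ω_r = 1 − (32/88)(0−1) = 15/11
  ⇒ ω_r²/ω_c² = 15/11
Coupling ω_c² = ω_c¹ ⇒ overall = 22/29 × 15/11 = 30/29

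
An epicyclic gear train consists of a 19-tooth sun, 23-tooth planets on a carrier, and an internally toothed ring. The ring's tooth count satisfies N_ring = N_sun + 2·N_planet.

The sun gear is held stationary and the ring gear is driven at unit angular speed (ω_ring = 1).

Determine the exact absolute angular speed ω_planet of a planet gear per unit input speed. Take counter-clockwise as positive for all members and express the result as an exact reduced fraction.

N_ring = 19 + 2·23 = 65
19(ω_s−ω_c) = −65(ω_r−ω_c),  ω_s=0, ω_r=1
19(0−ω_c) = −65(1−ω_c)  ⇒  84ω_c = 65  ⇒  ω_c = 65/84
sun–planet: 19·(0−65/84) = −23·(ω_p−ω_c)  ⇒  ω_p−ω_c = −(19/23)·(-65/84) = 1235/1932
ω_p = 65/84 + 1235/1932 = 65/46

65/46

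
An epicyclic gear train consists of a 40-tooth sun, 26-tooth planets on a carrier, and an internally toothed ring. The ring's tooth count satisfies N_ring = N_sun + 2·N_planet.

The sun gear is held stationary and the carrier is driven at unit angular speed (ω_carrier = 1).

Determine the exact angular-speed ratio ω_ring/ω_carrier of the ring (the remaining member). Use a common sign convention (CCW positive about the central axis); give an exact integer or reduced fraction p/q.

33/23

N_ring = 40 + 2·26 = 92
40(ω_s−ω_c) = −92(ω_r−ω_c),  ω_s=0, ω_c=1
ω_r = 1 − (40/92)(0−1) = 33/23
ω_r/ω_c = 33/23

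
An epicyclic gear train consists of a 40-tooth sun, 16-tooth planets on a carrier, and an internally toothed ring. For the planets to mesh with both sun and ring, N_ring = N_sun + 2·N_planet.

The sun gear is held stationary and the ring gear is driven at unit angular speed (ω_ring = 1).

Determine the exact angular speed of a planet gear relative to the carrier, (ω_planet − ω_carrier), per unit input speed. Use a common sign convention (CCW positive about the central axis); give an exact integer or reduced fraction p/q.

N_ring = 40 + 2·16 = 72
40(ω_s−ω_c) = −72(ω_r−ω_c),  ω_s=0, ω_r=1
40(0−ω_c) = −72(1−ω_c)  ⇒  112ω_c = 72  ⇒  ω_c = 9/14
sun–planet: 40·(0−9/14) = −16·(ω_p−ω_c)  ⇒  ω_p−ω_c = −(40/16)·(-9/14) = 45/28

45/28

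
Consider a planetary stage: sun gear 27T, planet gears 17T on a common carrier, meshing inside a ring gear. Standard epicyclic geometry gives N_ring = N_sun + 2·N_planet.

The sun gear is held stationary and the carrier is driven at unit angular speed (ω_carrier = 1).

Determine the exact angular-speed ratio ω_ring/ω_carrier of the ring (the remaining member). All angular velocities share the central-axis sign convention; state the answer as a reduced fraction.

88/61

N_ring = 27 + 2·17 = 61
27(ω_s−ω_c) = −61(ω_r−ω_c),  ω_s=0, ω_c=1
ω_r = 1 − (27/61)(0−1) = 88/61
ω_r/ω_c = 88/61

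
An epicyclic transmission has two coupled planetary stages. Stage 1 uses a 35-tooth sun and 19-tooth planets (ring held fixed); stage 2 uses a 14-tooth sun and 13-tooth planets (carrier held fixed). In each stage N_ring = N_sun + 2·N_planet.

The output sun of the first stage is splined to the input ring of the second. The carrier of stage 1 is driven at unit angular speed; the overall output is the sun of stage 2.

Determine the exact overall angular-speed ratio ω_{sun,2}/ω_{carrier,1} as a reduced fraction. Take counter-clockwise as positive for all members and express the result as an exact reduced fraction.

-432/49

Stage 1: N_ring = 35 + 2·19 = 73
Stage 1: 35(ω_s−ω_c) = −73(ω_r−ω_c),  ω_r=0, ω_c=1
Stage 1: ω_s = 1 − (73/35)(0−1) = 108/35
  ⇒ ω_s¹/ω_c¹ = 108/35
Stage 2: N_ring = 14 + 2·13 = 40
Stage 2: 14(ω_s−ω_c) = −40(ω_r−ω_c),  ω_c=0, ω_r=1
Stage 2: ω_s = 0 − (40/14)(1−0) = -20/7
  ⇒ ω_s²/ω_r² = -20/7
Coupling ω_r² = ω_s¹ ⇒ overall = 108/35 × -20/7 = -432/49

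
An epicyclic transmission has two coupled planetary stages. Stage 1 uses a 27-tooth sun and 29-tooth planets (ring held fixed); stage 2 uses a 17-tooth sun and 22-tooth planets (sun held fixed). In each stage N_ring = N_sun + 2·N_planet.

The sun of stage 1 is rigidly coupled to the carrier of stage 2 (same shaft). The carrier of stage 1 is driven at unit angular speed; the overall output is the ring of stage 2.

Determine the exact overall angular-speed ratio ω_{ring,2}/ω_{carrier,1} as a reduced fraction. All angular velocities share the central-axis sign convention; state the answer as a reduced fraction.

Stage 1: N_ring = 27 + 2·29 = 85
Stage 1: 27(ω_s−ω_c) = −85(ω_r−ω_c),  ω_r=0, ω_c=1
Stage 1: ω_s = 1 − (85/27)(0−1) = 112/27
  ⇒ ω_s¹/ω_c¹ = 112/27
Stage 2: N_ring = 17 + 2·22 = 61
Stage 2: 17(ω_s−ω_c) = −61(ω_r−ω_c),  ω_s=0, ω_c=1
Stage 2: ω_r = 1 − (17/61)(0−1) = 78/61
  ⇒ ω_r²/ω_c² = 78/61
Coupling ω_c² = ω_s¹ ⇒ overall = 112/27 × 78/61 = 2912/549

2912/549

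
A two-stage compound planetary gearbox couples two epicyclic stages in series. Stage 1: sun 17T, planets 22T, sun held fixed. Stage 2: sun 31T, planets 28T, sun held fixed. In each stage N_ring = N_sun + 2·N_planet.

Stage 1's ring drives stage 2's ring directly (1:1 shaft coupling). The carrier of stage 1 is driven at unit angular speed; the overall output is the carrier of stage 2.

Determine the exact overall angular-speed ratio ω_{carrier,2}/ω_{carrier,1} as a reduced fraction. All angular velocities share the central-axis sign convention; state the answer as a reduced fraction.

3393/3599

Stage 1: N_ring = 17 + 2·22 = 61
Stage 1: 17(ω_s−ω_c) = −61(ω_r−ω_c),  ω_s=0, ω_c=1
Stage 1: ω_r = 1 − (17/61)(0−1) = 78/61
  ⇒ ω_r¹/ω_c¹ = 78/61
Stage 2: N_ring = 31 + 2·28 = 87
Stage 2: 31(ω_s−ω_c) = −87(ω_r−ω_c),  ω_s=0, ω_r=1
Stage 2: 31(0−ω_c) = −87(1−ω_c)  ⇒  118ω_c = 87  ⇒  ω_c = 87/118
  ⇒ ω_c²/ω_r² = 87/118
Coupling ω_r² = ω_r¹ ⇒ overall = 78/61 × 87/118 = 3393/3599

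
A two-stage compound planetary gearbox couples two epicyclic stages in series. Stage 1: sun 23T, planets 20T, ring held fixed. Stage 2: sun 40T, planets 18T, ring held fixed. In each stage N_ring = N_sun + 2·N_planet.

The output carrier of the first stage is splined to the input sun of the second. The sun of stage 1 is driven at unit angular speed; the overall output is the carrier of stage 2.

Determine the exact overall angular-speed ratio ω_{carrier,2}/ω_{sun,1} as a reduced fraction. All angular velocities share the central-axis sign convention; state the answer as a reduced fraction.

115/1247

Stage 1: N_ring = 23 + 2·20 = 63
Stage 1: 23(ω_s−ω_c) = −63(ω_r−ω_c),  ω_r=0, ω_s=1
Stage 1: 23(1−ω_c) = −63(0−ω_c)  ⇒  86ω_c = 23  ⇒  ω_c = 23/86
  ⇒ ω_c¹/ω_s¹ = 23/86
Stage 2: N_ring = 40 + 2·18 = 76
Stage 2: 40(ω_s−ω_c) = −76(ω_r−ω_c),  ω_r=0, ω_s=1
Stage 2: 40(1−ω_c) = −76(0−ω_c)  ⇒  116ω_c = 40  ⇒  ω_c = 10/29
  ⇒ ω_c²/ω_s² = 10/29
Coupling ω_s² = ω_c¹ ⇒ overall = 23/86 × 10/29 = 115/1247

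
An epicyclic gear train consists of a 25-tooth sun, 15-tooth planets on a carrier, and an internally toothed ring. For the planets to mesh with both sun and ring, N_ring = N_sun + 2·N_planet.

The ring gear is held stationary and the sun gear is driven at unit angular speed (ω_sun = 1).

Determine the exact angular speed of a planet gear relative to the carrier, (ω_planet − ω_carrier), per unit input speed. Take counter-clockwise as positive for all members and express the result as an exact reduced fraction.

N_ring = 25 + 2·15 = 55
25(ω_s−ω_c) = −55(ω_r−ω_c),  ω_r=0, ω_s=1
25(1−ω_c) = −55(0−ω_c)  ⇒  80ω_c = 25  ⇒  ω_c = 5/16
sun–planet: 25·(1−5/16) = −15·(ω_p−ω_c)  ⇒  ω_p−ω_c = −(25/15)·(11/16) = -55/48

-55/48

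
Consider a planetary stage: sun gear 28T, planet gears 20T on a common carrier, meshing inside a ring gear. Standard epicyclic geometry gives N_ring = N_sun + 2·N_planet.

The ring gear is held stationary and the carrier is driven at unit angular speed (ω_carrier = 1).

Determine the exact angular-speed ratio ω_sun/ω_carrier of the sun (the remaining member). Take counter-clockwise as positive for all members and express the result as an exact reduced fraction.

24/7

N_ring = 28 + 2·20 = 68
28(ω_s−ω_c) = −68(ω_r−ω_c),  ω_r=0, ω_c=1
ω_s = 1 − (68/28)(0−1) = 24/7
ω_s/ω_c = 24/7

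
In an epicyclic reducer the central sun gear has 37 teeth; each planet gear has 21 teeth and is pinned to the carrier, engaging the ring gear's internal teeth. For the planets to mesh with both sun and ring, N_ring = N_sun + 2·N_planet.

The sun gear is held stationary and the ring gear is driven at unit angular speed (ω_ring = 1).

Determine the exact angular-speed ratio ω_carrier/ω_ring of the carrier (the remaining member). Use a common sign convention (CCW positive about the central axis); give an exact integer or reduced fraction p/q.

79/116

N_ring = 37 + 2·21 = 79
37(ω_s−ω_c) = −79(ω_r−ω_c),  ω_s=0, ω_r=1
37(0−ω_c) = −79(1−ω_c)  ⇒  116ω_c = 79  ⇒  ω_c = 79/116
ω_c/ω_r = 79/116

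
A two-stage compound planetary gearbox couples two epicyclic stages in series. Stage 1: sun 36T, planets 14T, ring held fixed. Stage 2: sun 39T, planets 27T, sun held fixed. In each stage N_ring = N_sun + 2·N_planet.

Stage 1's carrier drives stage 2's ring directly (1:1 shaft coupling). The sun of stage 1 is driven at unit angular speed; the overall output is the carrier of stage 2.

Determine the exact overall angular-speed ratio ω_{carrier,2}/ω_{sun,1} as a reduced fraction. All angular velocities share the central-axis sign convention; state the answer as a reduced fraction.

279/1100

Stage 1: N_ring = 36 + 2·14 = 64
Stage 1: 36(ω_s−ω_c) = −64(ω_r−ω_c),  ω_r=0, ω_s=1
Stage 1: 36(1−ω_c) = −64(0−ω_c)  ⇒  100ω_c = 36  ⇒  ω_c = 9/25
  ⇒ ω_c¹/ω_s¹ = 9/25
Stage 2: N_ring = 39 + 2·27 = 93
Stage 2: 39(ω_s−ω_c) = −93(ω_r−ω_c),  ω_s=0, ω_r=1
Stage 2: 39(0−ω_c) = −93(1−ω_c)  ⇒  132ω_c = 93  ⇒  ω_c = 31/44
  ⇒ ω_c²/ω_r² = 31/44
Coupling ω_r² = ω_c¹ ⇒ overall = 9/25 × 31/44 = 279/1100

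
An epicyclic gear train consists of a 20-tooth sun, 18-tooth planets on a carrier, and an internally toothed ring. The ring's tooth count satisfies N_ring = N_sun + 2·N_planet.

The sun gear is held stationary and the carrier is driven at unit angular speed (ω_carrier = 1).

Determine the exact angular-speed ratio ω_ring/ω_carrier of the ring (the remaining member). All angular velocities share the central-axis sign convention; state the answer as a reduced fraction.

N_ring = 20 + 2·18 = 56
20(ω_s−ω_c) = −56(ω_r−ω_c),  ω_s=0, ω_c=1
ω_r = 1 − (20/56)(0−1) = 19/14
ω_r/ω_c = 19/14

19/14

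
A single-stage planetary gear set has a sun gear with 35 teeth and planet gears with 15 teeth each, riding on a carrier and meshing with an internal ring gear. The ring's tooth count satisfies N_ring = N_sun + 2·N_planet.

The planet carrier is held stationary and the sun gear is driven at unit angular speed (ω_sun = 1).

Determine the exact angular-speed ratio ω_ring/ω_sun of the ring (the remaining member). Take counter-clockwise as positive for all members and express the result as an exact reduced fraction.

-7/13

N_ring = 35 + 2·15 = 65
35(ω_s−ω_c) = −65(ω_r−ω_c),  ω_c=0, ω_s=1
ω_r = 0 − (35/65)(1−0) = -7/13
ω_r/ω_s = -7/13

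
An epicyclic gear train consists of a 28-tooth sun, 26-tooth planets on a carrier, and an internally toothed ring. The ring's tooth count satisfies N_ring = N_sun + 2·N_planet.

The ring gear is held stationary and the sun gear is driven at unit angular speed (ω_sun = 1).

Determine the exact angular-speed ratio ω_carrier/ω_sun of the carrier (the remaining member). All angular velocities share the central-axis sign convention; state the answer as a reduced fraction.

7/27

N_ring = 28 + 2·26 = 80
28(ω_s−ω_c) = −80(ω_r−ω_c),  ω_r=0, ω_s=1
28(1−ω_c) = −80(0−ω_c)  ⇒  108ω_c = 28  ⇒  ω_c = 7/27
ω_c/ω_s = 7/27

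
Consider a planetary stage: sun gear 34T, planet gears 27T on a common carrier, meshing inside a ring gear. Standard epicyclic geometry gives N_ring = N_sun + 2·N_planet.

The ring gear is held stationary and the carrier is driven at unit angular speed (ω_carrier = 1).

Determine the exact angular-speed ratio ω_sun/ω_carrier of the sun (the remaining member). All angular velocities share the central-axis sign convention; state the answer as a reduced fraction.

N_ring = 34 + 2·27 = 88
34(ω_s−ω_c) = −88(ω_r−ω_c),  ω_r=0, ω_c=1
ω_s = 1 − (88/34)(0−1) = 61/17
ω_s/ω_c = 61/17

61/17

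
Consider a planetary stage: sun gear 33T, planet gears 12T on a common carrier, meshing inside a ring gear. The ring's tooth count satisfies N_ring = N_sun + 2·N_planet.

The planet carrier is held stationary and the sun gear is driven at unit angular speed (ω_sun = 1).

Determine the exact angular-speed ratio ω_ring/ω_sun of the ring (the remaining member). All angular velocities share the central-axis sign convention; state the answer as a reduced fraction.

N_ring = 33 + 2·12 = 57
33(ω_s−ω_c) = −57(ω_r−ω_c),  ω_c=0, ω_s=1
ω_r = 0 − (33/57)(1−0) = -11/19
ω_r/ω_s = -11/19

-11/19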